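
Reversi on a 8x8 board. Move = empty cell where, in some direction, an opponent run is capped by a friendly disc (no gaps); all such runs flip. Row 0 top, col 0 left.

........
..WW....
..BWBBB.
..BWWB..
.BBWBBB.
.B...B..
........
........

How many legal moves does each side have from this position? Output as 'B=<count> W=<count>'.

-- B to move --
(0,1): flips 3 -> legal
(0,2): flips 2 -> legal
(0,3): no bracket -> illegal
(0,4): flips 1 -> legal
(1,1): no bracket -> illegal
(1,4): flips 1 -> legal
(2,1): no bracket -> illegal
(5,2): flips 2 -> legal
(5,3): no bracket -> illegal
(5,4): flips 1 -> legal
B mobility = 6
-- W to move --
(1,1): flips 1 -> legal
(1,4): flips 1 -> legal
(1,5): flips 1 -> legal
(1,6): flips 1 -> legal
(1,7): no bracket -> illegal
(2,1): flips 2 -> legal
(2,7): flips 3 -> legal
(3,0): no bracket -> illegal
(3,1): flips 2 -> legal
(3,6): flips 1 -> legal
(3,7): no bracket -> illegal
(4,0): flips 2 -> legal
(4,7): flips 3 -> legal
(5,0): flips 2 -> legal
(5,2): flips 3 -> legal
(5,3): no bracket -> illegal
(5,4): flips 1 -> legal
(5,6): flips 1 -> legal
(5,7): flips 3 -> legal
(6,0): flips 2 -> legal
(6,1): no bracket -> illegal
(6,2): no bracket -> illegal
(6,4): no bracket -> illegal
(6,5): no bracket -> illegal
(6,6): flips 2 -> legal
W mobility = 17

Answer: B=6 W=17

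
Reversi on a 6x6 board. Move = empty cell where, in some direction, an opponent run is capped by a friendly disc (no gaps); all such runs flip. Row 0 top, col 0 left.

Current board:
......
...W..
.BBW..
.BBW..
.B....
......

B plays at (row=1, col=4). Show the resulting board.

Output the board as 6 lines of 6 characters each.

Answer: ......
...WB.
.BBB..
.BBW..
.B....
......

Derivation:
Place B at (1,4); scan 8 dirs for brackets.
Dir NW: first cell '.' (not opp) -> no flip
Dir N: first cell '.' (not opp) -> no flip
Dir NE: first cell '.' (not opp) -> no flip
Dir W: opp run (1,3), next='.' -> no flip
Dir E: first cell '.' (not opp) -> no flip
Dir SW: opp run (2,3) capped by B -> flip
Dir S: first cell '.' (not opp) -> no flip
Dir SE: first cell '.' (not opp) -> no flip
All flips: (2,3)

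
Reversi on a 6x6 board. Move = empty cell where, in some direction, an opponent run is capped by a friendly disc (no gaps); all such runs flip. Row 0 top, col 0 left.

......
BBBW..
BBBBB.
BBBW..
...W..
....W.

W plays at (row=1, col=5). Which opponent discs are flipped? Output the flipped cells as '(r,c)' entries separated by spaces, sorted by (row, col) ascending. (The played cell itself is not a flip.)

Answer: (2,4)

Derivation:
Dir NW: first cell '.' (not opp) -> no flip
Dir N: first cell '.' (not opp) -> no flip
Dir NE: edge -> no flip
Dir W: first cell '.' (not opp) -> no flip
Dir E: edge -> no flip
Dir SW: opp run (2,4) capped by W -> flip
Dir S: first cell '.' (not opp) -> no flip
Dir SE: edge -> no flip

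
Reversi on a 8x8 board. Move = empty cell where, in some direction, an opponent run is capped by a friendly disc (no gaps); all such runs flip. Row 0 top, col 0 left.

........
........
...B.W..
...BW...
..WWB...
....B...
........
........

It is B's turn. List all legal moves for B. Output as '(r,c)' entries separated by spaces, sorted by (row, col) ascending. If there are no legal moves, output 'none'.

(1,4): no bracket -> illegal
(1,5): no bracket -> illegal
(1,6): no bracket -> illegal
(2,4): flips 1 -> legal
(2,6): no bracket -> illegal
(3,1): no bracket -> illegal
(3,2): flips 1 -> legal
(3,5): flips 1 -> legal
(3,6): no bracket -> illegal
(4,1): flips 2 -> legal
(4,5): flips 1 -> legal
(5,1): flips 1 -> legal
(5,2): no bracket -> illegal
(5,3): flips 1 -> legal

Answer: (2,4) (3,2) (3,5) (4,1) (4,5) (5,1) (5,3)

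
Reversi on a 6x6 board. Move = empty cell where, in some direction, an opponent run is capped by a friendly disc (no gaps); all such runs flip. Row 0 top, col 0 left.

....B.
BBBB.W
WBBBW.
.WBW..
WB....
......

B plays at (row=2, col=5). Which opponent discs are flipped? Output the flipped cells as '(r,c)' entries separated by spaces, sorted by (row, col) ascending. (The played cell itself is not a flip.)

Dir NW: first cell '.' (not opp) -> no flip
Dir N: opp run (1,5), next='.' -> no flip
Dir NE: edge -> no flip
Dir W: opp run (2,4) capped by B -> flip
Dir E: edge -> no flip
Dir SW: first cell '.' (not opp) -> no flip
Dir S: first cell '.' (not opp) -> no flip
Dir SE: edge -> no flip

Answer: (2,4)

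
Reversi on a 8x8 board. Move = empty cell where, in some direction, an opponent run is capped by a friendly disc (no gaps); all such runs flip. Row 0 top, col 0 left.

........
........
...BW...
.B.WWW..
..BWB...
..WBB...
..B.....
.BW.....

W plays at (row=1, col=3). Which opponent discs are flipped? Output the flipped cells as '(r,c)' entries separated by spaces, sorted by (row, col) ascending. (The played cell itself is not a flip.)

Dir NW: first cell '.' (not opp) -> no flip
Dir N: first cell '.' (not opp) -> no flip
Dir NE: first cell '.' (not opp) -> no flip
Dir W: first cell '.' (not opp) -> no flip
Dir E: first cell '.' (not opp) -> no flip
Dir SW: first cell '.' (not opp) -> no flip
Dir S: opp run (2,3) capped by W -> flip
Dir SE: first cell 'W' (not opp) -> no flip

Answer: (2,3)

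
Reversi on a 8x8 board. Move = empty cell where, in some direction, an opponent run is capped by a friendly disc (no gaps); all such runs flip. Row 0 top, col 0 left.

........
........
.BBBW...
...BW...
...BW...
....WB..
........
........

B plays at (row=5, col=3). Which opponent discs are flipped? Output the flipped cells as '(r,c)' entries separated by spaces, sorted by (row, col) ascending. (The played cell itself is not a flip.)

Answer: (5,4)

Derivation:
Dir NW: first cell '.' (not opp) -> no flip
Dir N: first cell 'B' (not opp) -> no flip
Dir NE: opp run (4,4), next='.' -> no flip
Dir W: first cell '.' (not opp) -> no flip
Dir E: opp run (5,4) capped by B -> flip
Dir SW: first cell '.' (not opp) -> no flip
Dir S: first cell '.' (not opp) -> no flip
Dir SE: first cell '.' (not opp) -> no flip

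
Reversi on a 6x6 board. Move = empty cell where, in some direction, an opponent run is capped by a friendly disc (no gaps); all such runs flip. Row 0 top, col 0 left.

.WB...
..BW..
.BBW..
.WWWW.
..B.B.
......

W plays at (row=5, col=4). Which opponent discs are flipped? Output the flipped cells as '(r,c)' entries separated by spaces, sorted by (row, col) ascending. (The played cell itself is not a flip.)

Answer: (4,4)

Derivation:
Dir NW: first cell '.' (not opp) -> no flip
Dir N: opp run (4,4) capped by W -> flip
Dir NE: first cell '.' (not opp) -> no flip
Dir W: first cell '.' (not opp) -> no flip
Dir E: first cell '.' (not opp) -> no flip
Dir SW: edge -> no flip
Dir S: edge -> no flip
Dir SE: edge -> no flip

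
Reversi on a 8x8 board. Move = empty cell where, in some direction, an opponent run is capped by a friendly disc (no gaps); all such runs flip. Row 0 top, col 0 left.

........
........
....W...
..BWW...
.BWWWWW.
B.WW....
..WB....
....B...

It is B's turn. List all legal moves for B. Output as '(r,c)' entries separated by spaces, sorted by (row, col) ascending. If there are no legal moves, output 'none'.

(1,3): no bracket -> illegal
(1,4): no bracket -> illegal
(1,5): no bracket -> illegal
(2,2): no bracket -> illegal
(2,3): flips 3 -> legal
(2,5): no bracket -> illegal
(3,1): no bracket -> illegal
(3,5): flips 2 -> legal
(3,6): no bracket -> illegal
(3,7): no bracket -> illegal
(4,7): flips 5 -> legal
(5,1): no bracket -> illegal
(5,4): flips 1 -> legal
(5,5): no bracket -> illegal
(5,6): no bracket -> illegal
(5,7): no bracket -> illegal
(6,1): flips 1 -> legal
(6,4): no bracket -> illegal
(7,1): no bracket -> illegal
(7,2): flips 3 -> legal
(7,3): no bracket -> illegal

Answer: (2,3) (3,5) (4,7) (5,4) (6,1) (7,2)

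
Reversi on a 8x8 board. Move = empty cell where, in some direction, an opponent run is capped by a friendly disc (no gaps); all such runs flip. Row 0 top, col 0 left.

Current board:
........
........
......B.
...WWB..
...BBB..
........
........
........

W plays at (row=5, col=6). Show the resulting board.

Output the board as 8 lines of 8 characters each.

Place W at (5,6); scan 8 dirs for brackets.
Dir NW: opp run (4,5) capped by W -> flip
Dir N: first cell '.' (not opp) -> no flip
Dir NE: first cell '.' (not opp) -> no flip
Dir W: first cell '.' (not opp) -> no flip
Dir E: first cell '.' (not opp) -> no flip
Dir SW: first cell '.' (not opp) -> no flip
Dir S: first cell '.' (not opp) -> no flip
Dir SE: first cell '.' (not opp) -> no flip
All flips: (4,5)

Answer: ........
........
......B.
...WWB..
...BBW..
......W.
........
........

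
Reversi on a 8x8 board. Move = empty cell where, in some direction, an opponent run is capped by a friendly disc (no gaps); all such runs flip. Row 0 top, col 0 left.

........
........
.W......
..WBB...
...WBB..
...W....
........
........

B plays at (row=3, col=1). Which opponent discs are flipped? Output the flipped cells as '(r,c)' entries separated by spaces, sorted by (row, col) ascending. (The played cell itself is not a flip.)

Answer: (3,2)

Derivation:
Dir NW: first cell '.' (not opp) -> no flip
Dir N: opp run (2,1), next='.' -> no flip
Dir NE: first cell '.' (not opp) -> no flip
Dir W: first cell '.' (not opp) -> no flip
Dir E: opp run (3,2) capped by B -> flip
Dir SW: first cell '.' (not opp) -> no flip
Dir S: first cell '.' (not opp) -> no flip
Dir SE: first cell '.' (not opp) -> no flip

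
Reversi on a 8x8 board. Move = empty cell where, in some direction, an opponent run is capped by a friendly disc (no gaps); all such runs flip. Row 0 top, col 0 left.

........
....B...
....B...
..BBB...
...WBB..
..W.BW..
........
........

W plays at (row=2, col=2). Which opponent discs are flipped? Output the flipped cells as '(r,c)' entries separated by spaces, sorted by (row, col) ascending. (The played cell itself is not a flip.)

Dir NW: first cell '.' (not opp) -> no flip
Dir N: first cell '.' (not opp) -> no flip
Dir NE: first cell '.' (not opp) -> no flip
Dir W: first cell '.' (not opp) -> no flip
Dir E: first cell '.' (not opp) -> no flip
Dir SW: first cell '.' (not opp) -> no flip
Dir S: opp run (3,2), next='.' -> no flip
Dir SE: opp run (3,3) (4,4) capped by W -> flip

Answer: (3,3) (4,4)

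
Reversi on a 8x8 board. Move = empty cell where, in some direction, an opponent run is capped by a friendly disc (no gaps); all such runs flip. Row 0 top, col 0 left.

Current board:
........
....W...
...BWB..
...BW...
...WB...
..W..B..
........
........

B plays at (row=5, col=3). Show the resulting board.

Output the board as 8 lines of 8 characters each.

Place B at (5,3); scan 8 dirs for brackets.
Dir NW: first cell '.' (not opp) -> no flip
Dir N: opp run (4,3) capped by B -> flip
Dir NE: first cell 'B' (not opp) -> no flip
Dir W: opp run (5,2), next='.' -> no flip
Dir E: first cell '.' (not opp) -> no flip
Dir SW: first cell '.' (not opp) -> no flip
Dir S: first cell '.' (not opp) -> no flip
Dir SE: first cell '.' (not opp) -> no flip
All flips: (4,3)

Answer: ........
....W...
...BWB..
...BW...
...BB...
..WB.B..
........
........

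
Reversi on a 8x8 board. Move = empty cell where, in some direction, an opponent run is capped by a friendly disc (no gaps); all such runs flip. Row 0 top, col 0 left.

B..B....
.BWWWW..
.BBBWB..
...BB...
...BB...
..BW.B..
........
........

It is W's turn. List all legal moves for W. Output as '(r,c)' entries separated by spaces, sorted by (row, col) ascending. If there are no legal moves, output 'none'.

Answer: (1,0) (2,0) (2,6) (3,0) (3,1) (3,2) (3,5) (3,6) (4,2) (4,5) (5,1) (5,4)

Derivation:
(0,1): no bracket -> illegal
(0,2): no bracket -> illegal
(0,4): no bracket -> illegal
(1,0): flips 1 -> legal
(1,6): no bracket -> illegal
(2,0): flips 3 -> legal
(2,6): flips 1 -> legal
(3,0): flips 1 -> legal
(3,1): flips 1 -> legal
(3,2): flips 2 -> legal
(3,5): flips 2 -> legal
(3,6): flips 1 -> legal
(4,1): no bracket -> illegal
(4,2): flips 1 -> legal
(4,5): flips 2 -> legal
(4,6): no bracket -> illegal
(5,1): flips 1 -> legal
(5,4): flips 2 -> legal
(5,6): no bracket -> illegal
(6,1): no bracket -> illegal
(6,2): no bracket -> illegal
(6,3): no bracket -> illegal
(6,4): no bracket -> illegal
(6,5): no bracket -> illegal
(6,6): no bracket -> illegal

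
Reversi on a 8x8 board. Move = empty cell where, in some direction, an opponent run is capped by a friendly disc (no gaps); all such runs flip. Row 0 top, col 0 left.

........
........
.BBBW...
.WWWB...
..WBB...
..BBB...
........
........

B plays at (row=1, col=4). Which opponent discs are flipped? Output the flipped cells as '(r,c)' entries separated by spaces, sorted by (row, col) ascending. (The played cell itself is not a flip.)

Answer: (2,4)

Derivation:
Dir NW: first cell '.' (not opp) -> no flip
Dir N: first cell '.' (not opp) -> no flip
Dir NE: first cell '.' (not opp) -> no flip
Dir W: first cell '.' (not opp) -> no flip
Dir E: first cell '.' (not opp) -> no flip
Dir SW: first cell 'B' (not opp) -> no flip
Dir S: opp run (2,4) capped by B -> flip
Dir SE: first cell '.' (not opp) -> no flip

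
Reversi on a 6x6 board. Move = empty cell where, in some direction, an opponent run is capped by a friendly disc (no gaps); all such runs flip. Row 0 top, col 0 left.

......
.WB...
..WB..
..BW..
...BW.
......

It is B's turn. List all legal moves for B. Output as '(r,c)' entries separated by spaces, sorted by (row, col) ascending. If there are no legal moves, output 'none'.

(0,0): no bracket -> illegal
(0,1): no bracket -> illegal
(0,2): no bracket -> illegal
(1,0): flips 1 -> legal
(1,3): no bracket -> illegal
(2,0): no bracket -> illegal
(2,1): flips 1 -> legal
(2,4): no bracket -> illegal
(3,1): no bracket -> illegal
(3,4): flips 1 -> legal
(3,5): no bracket -> illegal
(4,2): no bracket -> illegal
(4,5): flips 1 -> legal
(5,3): no bracket -> illegal
(5,4): no bracket -> illegal
(5,5): no bracket -> illegal

Answer: (1,0) (2,1) (3,4) (4,5)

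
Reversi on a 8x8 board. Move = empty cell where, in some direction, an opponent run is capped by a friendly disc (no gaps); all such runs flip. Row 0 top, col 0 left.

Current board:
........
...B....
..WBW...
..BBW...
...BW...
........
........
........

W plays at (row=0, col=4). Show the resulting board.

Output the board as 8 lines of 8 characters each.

Place W at (0,4); scan 8 dirs for brackets.
Dir NW: edge -> no flip
Dir N: edge -> no flip
Dir NE: edge -> no flip
Dir W: first cell '.' (not opp) -> no flip
Dir E: first cell '.' (not opp) -> no flip
Dir SW: opp run (1,3) capped by W -> flip
Dir S: first cell '.' (not opp) -> no flip
Dir SE: first cell '.' (not opp) -> no flip
All flips: (1,3)

Answer: ....W...
...W....
..WBW...
..BBW...
...BW...
........
........
........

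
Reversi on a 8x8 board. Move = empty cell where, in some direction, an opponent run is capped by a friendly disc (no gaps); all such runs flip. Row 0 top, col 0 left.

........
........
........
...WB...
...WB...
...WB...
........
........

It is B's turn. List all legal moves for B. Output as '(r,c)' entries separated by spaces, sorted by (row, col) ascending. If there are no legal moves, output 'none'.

Answer: (2,2) (3,2) (4,2) (5,2) (6,2)

Derivation:
(2,2): flips 1 -> legal
(2,3): no bracket -> illegal
(2,4): no bracket -> illegal
(3,2): flips 2 -> legal
(4,2): flips 1 -> legal
(5,2): flips 2 -> legal
(6,2): flips 1 -> legal
(6,3): no bracket -> illegal
(6,4): no bracket -> illegal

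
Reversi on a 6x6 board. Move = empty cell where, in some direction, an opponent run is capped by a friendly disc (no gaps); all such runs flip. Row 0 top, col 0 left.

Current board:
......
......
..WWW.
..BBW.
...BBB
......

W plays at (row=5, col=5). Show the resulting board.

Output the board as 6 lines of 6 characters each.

Place W at (5,5); scan 8 dirs for brackets.
Dir NW: opp run (4,4) (3,3) capped by W -> flip
Dir N: opp run (4,5), next='.' -> no flip
Dir NE: edge -> no flip
Dir W: first cell '.' (not opp) -> no flip
Dir E: edge -> no flip
Dir SW: edge -> no flip
Dir S: edge -> no flip
Dir SE: edge -> no flip
All flips: (3,3) (4,4)

Answer: ......
......
..WWW.
..BWW.
...BWB
.....W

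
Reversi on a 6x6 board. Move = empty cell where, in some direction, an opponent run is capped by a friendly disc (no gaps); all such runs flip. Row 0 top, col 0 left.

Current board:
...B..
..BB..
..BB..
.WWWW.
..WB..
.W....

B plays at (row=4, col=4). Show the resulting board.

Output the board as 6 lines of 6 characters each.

Answer: ...B..
..BB..
..BB..
.WWBW.
..WBB.
.W....

Derivation:
Place B at (4,4); scan 8 dirs for brackets.
Dir NW: opp run (3,3) capped by B -> flip
Dir N: opp run (3,4), next='.' -> no flip
Dir NE: first cell '.' (not opp) -> no flip
Dir W: first cell 'B' (not opp) -> no flip
Dir E: first cell '.' (not opp) -> no flip
Dir SW: first cell '.' (not opp) -> no flip
Dir S: first cell '.' (not opp) -> no flip
Dir SE: first cell '.' (not opp) -> no flip
All flips: (3,3)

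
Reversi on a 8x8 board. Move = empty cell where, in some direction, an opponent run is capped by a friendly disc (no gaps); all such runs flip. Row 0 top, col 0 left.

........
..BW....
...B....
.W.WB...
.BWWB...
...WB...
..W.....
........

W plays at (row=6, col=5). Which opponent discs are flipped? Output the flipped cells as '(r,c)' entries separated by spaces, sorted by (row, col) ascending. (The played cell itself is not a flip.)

Dir NW: opp run (5,4) capped by W -> flip
Dir N: first cell '.' (not opp) -> no flip
Dir NE: first cell '.' (not opp) -> no flip
Dir W: first cell '.' (not opp) -> no flip
Dir E: first cell '.' (not opp) -> no flip
Dir SW: first cell '.' (not opp) -> no flip
Dir S: first cell '.' (not opp) -> no flip
Dir SE: first cell '.' (not opp) -> no flip

Answer: (5,4)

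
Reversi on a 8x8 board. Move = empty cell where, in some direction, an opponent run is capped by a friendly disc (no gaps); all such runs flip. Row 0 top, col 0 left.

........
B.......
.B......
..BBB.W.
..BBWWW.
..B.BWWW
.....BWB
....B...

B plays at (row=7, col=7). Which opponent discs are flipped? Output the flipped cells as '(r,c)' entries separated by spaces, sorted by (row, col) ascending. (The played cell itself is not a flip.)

Dir NW: opp run (6,6) (5,5) (4,4) capped by B -> flip
Dir N: first cell 'B' (not opp) -> no flip
Dir NE: edge -> no flip
Dir W: first cell '.' (not opp) -> no flip
Dir E: edge -> no flip
Dir SW: edge -> no flip
Dir S: edge -> no flip
Dir SE: edge -> no flip

Answer: (4,4) (5,5) (6,6)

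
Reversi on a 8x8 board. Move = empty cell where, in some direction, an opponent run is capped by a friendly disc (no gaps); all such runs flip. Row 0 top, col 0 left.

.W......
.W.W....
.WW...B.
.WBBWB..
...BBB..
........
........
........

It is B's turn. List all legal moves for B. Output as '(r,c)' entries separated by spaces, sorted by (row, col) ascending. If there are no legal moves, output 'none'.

Answer: (0,0) (1,0) (1,2) (2,3) (2,4) (2,5) (3,0)

Derivation:
(0,0): flips 2 -> legal
(0,2): no bracket -> illegal
(0,3): no bracket -> illegal
(0,4): no bracket -> illegal
(1,0): flips 1 -> legal
(1,2): flips 1 -> legal
(1,4): no bracket -> illegal
(2,0): no bracket -> illegal
(2,3): flips 1 -> legal
(2,4): flips 1 -> legal
(2,5): flips 1 -> legal
(3,0): flips 1 -> legal
(4,0): no bracket -> illegal
(4,1): no bracket -> illegal
(4,2): no bracket -> illegal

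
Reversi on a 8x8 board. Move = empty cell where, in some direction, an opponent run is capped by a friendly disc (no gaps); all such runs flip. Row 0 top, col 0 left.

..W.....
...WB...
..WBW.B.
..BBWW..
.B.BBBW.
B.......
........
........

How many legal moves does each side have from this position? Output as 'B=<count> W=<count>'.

-- B to move --
(0,1): no bracket -> illegal
(0,3): flips 1 -> legal
(0,4): no bracket -> illegal
(1,1): flips 1 -> legal
(1,2): flips 2 -> legal
(1,5): flips 1 -> legal
(2,1): flips 1 -> legal
(2,5): flips 3 -> legal
(3,1): no bracket -> illegal
(3,6): flips 2 -> legal
(3,7): no bracket -> illegal
(4,7): flips 1 -> legal
(5,5): no bracket -> illegal
(5,6): no bracket -> illegal
(5,7): no bracket -> illegal
B mobility = 8
-- W to move --
(0,3): no bracket -> illegal
(0,4): flips 1 -> legal
(0,5): no bracket -> illegal
(1,2): flips 1 -> legal
(1,5): flips 1 -> legal
(1,6): no bracket -> illegal
(1,7): flips 1 -> legal
(2,1): no bracket -> illegal
(2,5): no bracket -> illegal
(2,7): no bracket -> illegal
(3,0): no bracket -> illegal
(3,1): flips 2 -> legal
(3,6): no bracket -> illegal
(3,7): no bracket -> illegal
(4,0): no bracket -> illegal
(4,2): flips 5 -> legal
(5,1): no bracket -> illegal
(5,2): flips 1 -> legal
(5,3): flips 4 -> legal
(5,4): flips 1 -> legal
(5,5): flips 3 -> legal
(5,6): flips 1 -> legal
(6,0): no bracket -> illegal
(6,1): no bracket -> illegal
W mobility = 11

Answer: B=8 W=11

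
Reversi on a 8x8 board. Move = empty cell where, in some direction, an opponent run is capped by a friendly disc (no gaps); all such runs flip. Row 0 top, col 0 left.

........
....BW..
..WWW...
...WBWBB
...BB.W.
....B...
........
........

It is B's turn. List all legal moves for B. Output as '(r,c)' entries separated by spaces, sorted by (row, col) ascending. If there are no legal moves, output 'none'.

(0,4): no bracket -> illegal
(0,5): no bracket -> illegal
(0,6): no bracket -> illegal
(1,1): flips 2 -> legal
(1,2): flips 1 -> legal
(1,3): flips 2 -> legal
(1,6): flips 1 -> legal
(2,1): no bracket -> illegal
(2,5): no bracket -> illegal
(2,6): flips 1 -> legal
(3,1): no bracket -> illegal
(3,2): flips 2 -> legal
(4,2): no bracket -> illegal
(4,5): no bracket -> illegal
(4,7): no bracket -> illegal
(5,5): flips 1 -> legal
(5,6): flips 1 -> legal
(5,7): no bracket -> illegal

Answer: (1,1) (1,2) (1,3) (1,6) (2,6) (3,2) (5,5) (5,6)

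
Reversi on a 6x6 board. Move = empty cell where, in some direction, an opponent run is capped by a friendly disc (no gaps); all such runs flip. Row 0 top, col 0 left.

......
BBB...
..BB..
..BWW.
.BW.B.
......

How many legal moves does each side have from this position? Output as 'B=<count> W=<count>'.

Answer: B=5 W=8

Derivation:
-- B to move --
(2,4): flips 1 -> legal
(2,5): no bracket -> illegal
(3,1): no bracket -> illegal
(3,5): flips 2 -> legal
(4,3): flips 2 -> legal
(4,5): flips 1 -> legal
(5,1): no bracket -> illegal
(5,2): flips 1 -> legal
(5,3): no bracket -> illegal
B mobility = 5
-- W to move --
(0,0): flips 2 -> legal
(0,1): flips 2 -> legal
(0,2): flips 3 -> legal
(0,3): no bracket -> illegal
(1,3): flips 1 -> legal
(1,4): no bracket -> illegal
(2,0): no bracket -> illegal
(2,1): no bracket -> illegal
(2,4): no bracket -> illegal
(3,0): no bracket -> illegal
(3,1): flips 1 -> legal
(3,5): no bracket -> illegal
(4,0): flips 1 -> legal
(4,3): no bracket -> illegal
(4,5): no bracket -> illegal
(5,0): no bracket -> illegal
(5,1): no bracket -> illegal
(5,2): no bracket -> illegal
(5,3): no bracket -> illegal
(5,4): flips 1 -> legal
(5,5): flips 1 -> legal
W mobility = 8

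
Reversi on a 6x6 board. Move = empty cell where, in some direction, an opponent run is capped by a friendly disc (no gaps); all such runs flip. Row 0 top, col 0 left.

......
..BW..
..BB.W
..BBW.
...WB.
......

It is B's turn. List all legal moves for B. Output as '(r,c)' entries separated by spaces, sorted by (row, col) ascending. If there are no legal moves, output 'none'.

(0,2): no bracket -> illegal
(0,3): flips 1 -> legal
(0,4): flips 1 -> legal
(1,4): flips 1 -> legal
(1,5): no bracket -> illegal
(2,4): flips 1 -> legal
(3,5): flips 1 -> legal
(4,2): flips 1 -> legal
(4,5): flips 1 -> legal
(5,2): no bracket -> illegal
(5,3): flips 1 -> legal
(5,4): flips 1 -> legal

Answer: (0,3) (0,4) (1,4) (2,4) (3,5) (4,2) (4,5) (5,3) (5,4)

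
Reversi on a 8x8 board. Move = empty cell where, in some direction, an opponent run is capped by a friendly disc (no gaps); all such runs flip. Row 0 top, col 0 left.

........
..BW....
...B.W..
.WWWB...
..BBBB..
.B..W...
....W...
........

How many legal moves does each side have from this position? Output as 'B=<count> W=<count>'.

Answer: B=12 W=9

Derivation:
-- B to move --
(0,2): no bracket -> illegal
(0,3): flips 1 -> legal
(0,4): no bracket -> illegal
(1,4): flips 1 -> legal
(1,5): no bracket -> illegal
(1,6): flips 1 -> legal
(2,0): flips 1 -> legal
(2,1): flips 1 -> legal
(2,2): flips 2 -> legal
(2,4): flips 1 -> legal
(2,6): no bracket -> illegal
(3,0): flips 3 -> legal
(3,5): no bracket -> illegal
(3,6): no bracket -> illegal
(4,0): no bracket -> illegal
(4,1): flips 1 -> legal
(5,3): no bracket -> illegal
(5,5): no bracket -> illegal
(6,3): flips 1 -> legal
(6,5): flips 1 -> legal
(7,3): no bracket -> illegal
(7,4): flips 2 -> legal
(7,5): no bracket -> illegal
B mobility = 12
-- W to move --
(0,1): no bracket -> illegal
(0,2): no bracket -> illegal
(0,3): no bracket -> illegal
(1,1): flips 1 -> legal
(1,4): flips 1 -> legal
(2,1): no bracket -> illegal
(2,2): no bracket -> illegal
(2,4): flips 2 -> legal
(3,5): flips 1 -> legal
(3,6): flips 1 -> legal
(4,0): no bracket -> illegal
(4,1): no bracket -> illegal
(4,6): no bracket -> illegal
(5,0): no bracket -> illegal
(5,2): flips 3 -> legal
(5,3): flips 2 -> legal
(5,5): flips 1 -> legal
(5,6): no bracket -> illegal
(6,0): flips 2 -> legal
(6,1): no bracket -> illegal
(6,2): no bracket -> illegal
W mobility = 9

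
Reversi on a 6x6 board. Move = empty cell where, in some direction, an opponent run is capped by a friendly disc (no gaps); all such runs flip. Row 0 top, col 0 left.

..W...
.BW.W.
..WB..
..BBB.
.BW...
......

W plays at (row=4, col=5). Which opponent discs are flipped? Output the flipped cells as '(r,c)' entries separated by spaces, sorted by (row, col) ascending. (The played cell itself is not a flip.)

Answer: (2,3) (3,4)

Derivation:
Dir NW: opp run (3,4) (2,3) capped by W -> flip
Dir N: first cell '.' (not opp) -> no flip
Dir NE: edge -> no flip
Dir W: first cell '.' (not opp) -> no flip
Dir E: edge -> no flip
Dir SW: first cell '.' (not opp) -> no flip
Dir S: first cell '.' (not opp) -> no flip
Dir SE: edge -> no flip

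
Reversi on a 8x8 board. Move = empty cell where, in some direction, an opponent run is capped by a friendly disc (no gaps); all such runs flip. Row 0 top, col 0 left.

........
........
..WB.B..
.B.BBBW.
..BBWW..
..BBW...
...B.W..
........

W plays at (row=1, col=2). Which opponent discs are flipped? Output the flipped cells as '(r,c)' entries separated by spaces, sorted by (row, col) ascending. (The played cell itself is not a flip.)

Dir NW: first cell '.' (not opp) -> no flip
Dir N: first cell '.' (not opp) -> no flip
Dir NE: first cell '.' (not opp) -> no flip
Dir W: first cell '.' (not opp) -> no flip
Dir E: first cell '.' (not opp) -> no flip
Dir SW: first cell '.' (not opp) -> no flip
Dir S: first cell 'W' (not opp) -> no flip
Dir SE: opp run (2,3) (3,4) capped by W -> flip

Answer: (2,3) (3,4)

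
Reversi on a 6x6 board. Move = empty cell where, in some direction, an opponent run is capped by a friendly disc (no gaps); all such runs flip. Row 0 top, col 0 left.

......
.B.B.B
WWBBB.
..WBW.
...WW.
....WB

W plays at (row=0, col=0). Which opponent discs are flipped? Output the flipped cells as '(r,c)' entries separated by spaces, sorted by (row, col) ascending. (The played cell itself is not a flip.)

Dir NW: edge -> no flip
Dir N: edge -> no flip
Dir NE: edge -> no flip
Dir W: edge -> no flip
Dir E: first cell '.' (not opp) -> no flip
Dir SW: edge -> no flip
Dir S: first cell '.' (not opp) -> no flip
Dir SE: opp run (1,1) (2,2) (3,3) capped by W -> flip

Answer: (1,1) (2,2) (3,3)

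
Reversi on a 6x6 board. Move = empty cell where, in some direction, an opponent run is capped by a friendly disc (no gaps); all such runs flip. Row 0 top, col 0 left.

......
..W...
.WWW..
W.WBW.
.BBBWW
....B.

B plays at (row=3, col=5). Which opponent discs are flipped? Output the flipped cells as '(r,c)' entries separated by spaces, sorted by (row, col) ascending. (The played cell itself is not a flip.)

Answer: (3,4)

Derivation:
Dir NW: first cell '.' (not opp) -> no flip
Dir N: first cell '.' (not opp) -> no flip
Dir NE: edge -> no flip
Dir W: opp run (3,4) capped by B -> flip
Dir E: edge -> no flip
Dir SW: opp run (4,4), next='.' -> no flip
Dir S: opp run (4,5), next='.' -> no flip
Dir SE: edge -> no flip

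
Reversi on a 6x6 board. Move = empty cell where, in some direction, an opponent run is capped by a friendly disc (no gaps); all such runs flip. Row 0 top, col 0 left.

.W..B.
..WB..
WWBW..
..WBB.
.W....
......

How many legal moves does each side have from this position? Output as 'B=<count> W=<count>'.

Answer: B=5 W=5

Derivation:
-- B to move --
(0,0): no bracket -> illegal
(0,2): flips 1 -> legal
(0,3): no bracket -> illegal
(1,0): no bracket -> illegal
(1,1): flips 1 -> legal
(1,4): no bracket -> illegal
(2,4): flips 1 -> legal
(3,0): no bracket -> illegal
(3,1): flips 1 -> legal
(4,0): no bracket -> illegal
(4,2): flips 1 -> legal
(4,3): no bracket -> illegal
(5,0): no bracket -> illegal
(5,1): no bracket -> illegal
(5,2): no bracket -> illegal
B mobility = 5
-- W to move --
(0,2): no bracket -> illegal
(0,3): flips 1 -> legal
(0,5): no bracket -> illegal
(1,1): no bracket -> illegal
(1,4): flips 1 -> legal
(1,5): no bracket -> illegal
(2,4): no bracket -> illegal
(2,5): no bracket -> illegal
(3,1): no bracket -> illegal
(3,5): flips 2 -> legal
(4,2): no bracket -> illegal
(4,3): flips 1 -> legal
(4,4): no bracket -> illegal
(4,5): flips 1 -> legal
W mobility = 5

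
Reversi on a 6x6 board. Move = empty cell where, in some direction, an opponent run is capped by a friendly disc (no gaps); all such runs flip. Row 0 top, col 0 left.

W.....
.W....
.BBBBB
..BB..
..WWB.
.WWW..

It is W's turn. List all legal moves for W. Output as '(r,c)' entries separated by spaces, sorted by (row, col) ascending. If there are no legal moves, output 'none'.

Answer: (1,0) (1,2) (1,3) (1,5) (3,1) (3,5) (4,5) (5,5)

Derivation:
(1,0): flips 2 -> legal
(1,2): flips 2 -> legal
(1,3): flips 2 -> legal
(1,4): no bracket -> illegal
(1,5): flips 2 -> legal
(2,0): no bracket -> illegal
(3,0): no bracket -> illegal
(3,1): flips 1 -> legal
(3,4): no bracket -> illegal
(3,5): flips 1 -> legal
(4,1): no bracket -> illegal
(4,5): flips 1 -> legal
(5,4): no bracket -> illegal
(5,5): flips 3 -> legal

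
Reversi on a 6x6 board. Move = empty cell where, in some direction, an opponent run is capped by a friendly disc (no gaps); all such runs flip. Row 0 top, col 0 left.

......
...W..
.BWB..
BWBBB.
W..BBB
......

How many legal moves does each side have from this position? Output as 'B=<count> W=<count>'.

Answer: B=5 W=7

Derivation:
-- B to move --
(0,2): no bracket -> illegal
(0,3): flips 1 -> legal
(0,4): no bracket -> illegal
(1,1): flips 1 -> legal
(1,2): flips 1 -> legal
(1,4): no bracket -> illegal
(2,0): no bracket -> illegal
(2,4): no bracket -> illegal
(4,1): flips 1 -> legal
(4,2): no bracket -> illegal
(5,0): flips 1 -> legal
(5,1): no bracket -> illegal
B mobility = 5
-- W to move --
(1,0): no bracket -> illegal
(1,1): flips 1 -> legal
(1,2): no bracket -> illegal
(1,4): no bracket -> illegal
(2,0): flips 2 -> legal
(2,4): flips 1 -> legal
(2,5): no bracket -> illegal
(3,5): flips 3 -> legal
(4,1): no bracket -> illegal
(4,2): flips 1 -> legal
(5,2): no bracket -> illegal
(5,3): flips 3 -> legal
(5,4): no bracket -> illegal
(5,5): flips 2 -> legal
W mobility = 7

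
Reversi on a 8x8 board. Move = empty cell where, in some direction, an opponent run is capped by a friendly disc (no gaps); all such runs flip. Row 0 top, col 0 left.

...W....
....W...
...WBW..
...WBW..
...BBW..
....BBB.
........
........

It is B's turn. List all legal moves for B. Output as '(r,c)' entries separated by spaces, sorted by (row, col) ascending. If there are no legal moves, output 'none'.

(0,2): no bracket -> illegal
(0,4): flips 1 -> legal
(0,5): no bracket -> illegal
(1,2): flips 1 -> legal
(1,3): flips 2 -> legal
(1,5): flips 3 -> legal
(1,6): flips 1 -> legal
(2,2): flips 2 -> legal
(2,6): flips 2 -> legal
(3,2): flips 1 -> legal
(3,6): flips 2 -> legal
(4,2): flips 1 -> legal
(4,6): flips 2 -> legal

Answer: (0,4) (1,2) (1,3) (1,5) (1,6) (2,2) (2,6) (3,2) (3,6) (4,2) (4,6)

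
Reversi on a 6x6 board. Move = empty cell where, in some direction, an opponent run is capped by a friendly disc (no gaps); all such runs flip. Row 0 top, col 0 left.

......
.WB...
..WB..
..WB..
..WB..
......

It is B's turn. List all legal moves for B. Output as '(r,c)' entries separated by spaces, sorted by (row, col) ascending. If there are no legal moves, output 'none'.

Answer: (0,0) (1,0) (2,1) (3,1) (4,1) (5,1) (5,2)

Derivation:
(0,0): flips 2 -> legal
(0,1): no bracket -> illegal
(0,2): no bracket -> illegal
(1,0): flips 1 -> legal
(1,3): no bracket -> illegal
(2,0): no bracket -> illegal
(2,1): flips 2 -> legal
(3,1): flips 1 -> legal
(4,1): flips 2 -> legal
(5,1): flips 1 -> legal
(5,2): flips 3 -> legal
(5,3): no bracket -> illegal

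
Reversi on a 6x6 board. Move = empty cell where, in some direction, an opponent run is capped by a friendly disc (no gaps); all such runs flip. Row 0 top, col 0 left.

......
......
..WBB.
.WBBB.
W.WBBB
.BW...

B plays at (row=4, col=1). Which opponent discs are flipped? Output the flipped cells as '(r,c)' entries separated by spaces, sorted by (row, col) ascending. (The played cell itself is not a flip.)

Dir NW: first cell '.' (not opp) -> no flip
Dir N: opp run (3,1), next='.' -> no flip
Dir NE: first cell 'B' (not opp) -> no flip
Dir W: opp run (4,0), next=edge -> no flip
Dir E: opp run (4,2) capped by B -> flip
Dir SW: first cell '.' (not opp) -> no flip
Dir S: first cell 'B' (not opp) -> no flip
Dir SE: opp run (5,2), next=edge -> no flip

Answer: (4,2)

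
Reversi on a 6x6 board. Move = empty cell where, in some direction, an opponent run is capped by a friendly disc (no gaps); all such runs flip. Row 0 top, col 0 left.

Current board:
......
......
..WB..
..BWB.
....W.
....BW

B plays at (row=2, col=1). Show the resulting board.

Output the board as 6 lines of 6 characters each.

Answer: ......
......
.BBB..
..BWB.
....W.
....BW

Derivation:
Place B at (2,1); scan 8 dirs for brackets.
Dir NW: first cell '.' (not opp) -> no flip
Dir N: first cell '.' (not opp) -> no flip
Dir NE: first cell '.' (not opp) -> no flip
Dir W: first cell '.' (not opp) -> no flip
Dir E: opp run (2,2) capped by B -> flip
Dir SW: first cell '.' (not opp) -> no flip
Dir S: first cell '.' (not opp) -> no flip
Dir SE: first cell 'B' (not opp) -> no flip
All flips: (2,2)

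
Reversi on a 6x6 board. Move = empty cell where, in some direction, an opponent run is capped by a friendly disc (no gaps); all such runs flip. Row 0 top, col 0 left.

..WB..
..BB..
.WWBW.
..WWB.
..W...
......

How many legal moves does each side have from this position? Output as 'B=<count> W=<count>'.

Answer: B=10 W=4

Derivation:
-- B to move --
(0,1): flips 1 -> legal
(1,0): no bracket -> illegal
(1,1): no bracket -> illegal
(1,4): flips 1 -> legal
(1,5): no bracket -> illegal
(2,0): flips 2 -> legal
(2,5): flips 1 -> legal
(3,0): flips 1 -> legal
(3,1): flips 3 -> legal
(3,5): flips 1 -> legal
(4,1): flips 1 -> legal
(4,3): flips 1 -> legal
(4,4): no bracket -> illegal
(5,1): no bracket -> illegal
(5,2): flips 3 -> legal
(5,3): no bracket -> illegal
B mobility = 10
-- W to move --
(0,1): no bracket -> illegal
(0,4): flips 2 -> legal
(1,1): no bracket -> illegal
(1,4): flips 1 -> legal
(2,5): no bracket -> illegal
(3,5): flips 1 -> legal
(4,3): no bracket -> illegal
(4,4): flips 1 -> legal
(4,5): no bracket -> illegal
W mobility = 4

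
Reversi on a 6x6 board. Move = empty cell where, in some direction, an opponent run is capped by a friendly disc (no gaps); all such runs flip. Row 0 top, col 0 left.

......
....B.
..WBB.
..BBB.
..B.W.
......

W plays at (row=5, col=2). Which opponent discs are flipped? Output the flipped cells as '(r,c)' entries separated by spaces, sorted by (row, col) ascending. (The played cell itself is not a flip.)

Answer: (3,2) (4,2)

Derivation:
Dir NW: first cell '.' (not opp) -> no flip
Dir N: opp run (4,2) (3,2) capped by W -> flip
Dir NE: first cell '.' (not opp) -> no flip
Dir W: first cell '.' (not opp) -> no flip
Dir E: first cell '.' (not opp) -> no flip
Dir SW: edge -> no flip
Dir S: edge -> no flip
Dir SE: edge -> no flip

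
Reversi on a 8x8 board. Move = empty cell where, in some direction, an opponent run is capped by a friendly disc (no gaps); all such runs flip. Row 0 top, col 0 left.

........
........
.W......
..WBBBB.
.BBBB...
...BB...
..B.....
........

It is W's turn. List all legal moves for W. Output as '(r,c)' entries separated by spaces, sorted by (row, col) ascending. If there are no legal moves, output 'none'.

Answer: (3,7) (5,0) (5,2) (6,5)

Derivation:
(2,2): no bracket -> illegal
(2,3): no bracket -> illegal
(2,4): no bracket -> illegal
(2,5): no bracket -> illegal
(2,6): no bracket -> illegal
(2,7): no bracket -> illegal
(3,0): no bracket -> illegal
(3,1): no bracket -> illegal
(3,7): flips 4 -> legal
(4,0): no bracket -> illegal
(4,5): no bracket -> illegal
(4,6): no bracket -> illegal
(4,7): no bracket -> illegal
(5,0): flips 1 -> legal
(5,1): no bracket -> illegal
(5,2): flips 1 -> legal
(5,5): no bracket -> illegal
(6,1): no bracket -> illegal
(6,3): no bracket -> illegal
(6,4): no bracket -> illegal
(6,5): flips 2 -> legal
(7,1): no bracket -> illegal
(7,2): no bracket -> illegal
(7,3): no bracket -> illegal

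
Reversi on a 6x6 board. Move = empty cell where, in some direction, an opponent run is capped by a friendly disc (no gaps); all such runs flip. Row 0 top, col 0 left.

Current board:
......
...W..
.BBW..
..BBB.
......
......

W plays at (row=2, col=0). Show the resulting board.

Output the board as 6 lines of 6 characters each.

Place W at (2,0); scan 8 dirs for brackets.
Dir NW: edge -> no flip
Dir N: first cell '.' (not opp) -> no flip
Dir NE: first cell '.' (not opp) -> no flip
Dir W: edge -> no flip
Dir E: opp run (2,1) (2,2) capped by W -> flip
Dir SW: edge -> no flip
Dir S: first cell '.' (not opp) -> no flip
Dir SE: first cell '.' (not opp) -> no flip
All flips: (2,1) (2,2)

Answer: ......
...W..
WWWW..
..BBB.
......
......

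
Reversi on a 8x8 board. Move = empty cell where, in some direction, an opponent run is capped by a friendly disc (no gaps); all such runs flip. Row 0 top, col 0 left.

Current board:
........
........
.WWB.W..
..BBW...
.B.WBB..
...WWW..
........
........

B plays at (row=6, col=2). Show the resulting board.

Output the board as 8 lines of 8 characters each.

Answer: ........
........
.WWB.W..
..BBW...
.B.WBB..
...BWW..
..B.....
........

Derivation:
Place B at (6,2); scan 8 dirs for brackets.
Dir NW: first cell '.' (not opp) -> no flip
Dir N: first cell '.' (not opp) -> no flip
Dir NE: opp run (5,3) capped by B -> flip
Dir W: first cell '.' (not opp) -> no flip
Dir E: first cell '.' (not opp) -> no flip
Dir SW: first cell '.' (not opp) -> no flip
Dir S: first cell '.' (not opp) -> no flip
Dir SE: first cell '.' (not opp) -> no flip
All flips: (5,3)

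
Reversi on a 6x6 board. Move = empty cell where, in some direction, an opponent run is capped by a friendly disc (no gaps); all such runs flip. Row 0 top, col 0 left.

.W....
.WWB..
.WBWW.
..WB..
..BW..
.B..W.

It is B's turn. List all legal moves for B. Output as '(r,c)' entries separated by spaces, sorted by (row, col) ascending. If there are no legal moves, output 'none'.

Answer: (0,0) (0,2) (1,0) (1,5) (2,0) (2,5) (3,1) (3,5) (4,4) (5,3)

Derivation:
(0,0): flips 1 -> legal
(0,2): flips 1 -> legal
(0,3): no bracket -> illegal
(1,0): flips 2 -> legal
(1,4): no bracket -> illegal
(1,5): flips 1 -> legal
(2,0): flips 1 -> legal
(2,5): flips 2 -> legal
(3,0): no bracket -> illegal
(3,1): flips 1 -> legal
(3,4): no bracket -> illegal
(3,5): flips 1 -> legal
(4,1): no bracket -> illegal
(4,4): flips 1 -> legal
(4,5): no bracket -> illegal
(5,2): no bracket -> illegal
(5,3): flips 1 -> legal
(5,5): no bracket -> illegal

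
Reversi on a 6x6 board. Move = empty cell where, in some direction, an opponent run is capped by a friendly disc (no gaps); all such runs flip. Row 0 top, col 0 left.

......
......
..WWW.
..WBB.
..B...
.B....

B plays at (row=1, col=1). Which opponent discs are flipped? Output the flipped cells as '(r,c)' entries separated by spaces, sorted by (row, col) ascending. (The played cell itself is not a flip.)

Dir NW: first cell '.' (not opp) -> no flip
Dir N: first cell '.' (not opp) -> no flip
Dir NE: first cell '.' (not opp) -> no flip
Dir W: first cell '.' (not opp) -> no flip
Dir E: first cell '.' (not opp) -> no flip
Dir SW: first cell '.' (not opp) -> no flip
Dir S: first cell '.' (not opp) -> no flip
Dir SE: opp run (2,2) capped by B -> flip

Answer: (2,2)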